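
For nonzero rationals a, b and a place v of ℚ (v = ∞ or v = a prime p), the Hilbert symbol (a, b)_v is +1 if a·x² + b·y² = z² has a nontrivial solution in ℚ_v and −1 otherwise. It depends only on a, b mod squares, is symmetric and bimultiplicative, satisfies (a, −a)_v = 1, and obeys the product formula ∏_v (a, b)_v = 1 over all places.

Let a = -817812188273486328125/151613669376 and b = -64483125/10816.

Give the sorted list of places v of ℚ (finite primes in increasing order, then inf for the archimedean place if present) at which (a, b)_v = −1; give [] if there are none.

Mod squares: a ≡ -5, b ≡ -357. Check v ∈ {∞, 2, 3, 5, 7, 13, 17}.
v=13: a=13^-4·(≡2), b=13^-2·(≡5) mod 13; (2|13)=-1, (5|13)=-1; (−1)^{-4·-2·6}·(-1)^-2·(-1)^-4 = +1.
v=7: a=7^4·(≡1), b=7^1·(≡6) mod 7; (1|7)=+1, (6|7)=-1; (−1)^{4·1·3}·(+1)^1·(-1)^4 = +1.
v=5: a=5^11·(≡4), b=5^4·(≡2) mod 5; (4|5)=+1, (2|5)=-1; (−1)^{11·4·2}·(+1)^4·(-1)^11 = -1.
v=3: a=3^-4·(≡1), b=3^1·(≡1) mod 3; (1|3)=+1, (1|3)=+1; (−1)^{-4·1·1}·(+1)^1·(+1)^-4 = +1.
v=∞: -5 < 0 and -357 < 0  ⇒  (a,b)_∞ = -1.
v=17: a=17^8·(≡11), b=17^3·(≡4) mod 17; (11|17)=-1, (4|17)=+1; (−1)^{8·3·8}·(-1)^3·(+1)^8 = -1.
v=2: v_2(a)=-16, v_2(b)=-6; units ≡ 3, 3 (mod 8); ε·ε+αω+βω = 1·1+-16·1+-6·1 ≡ 1  ⇒  (a,b)_2 = -1.
Ram(-5, -357) = {2, 5, 17, ∞}; no ℚ_2-point on the conic.

[2, 5, 17, inf]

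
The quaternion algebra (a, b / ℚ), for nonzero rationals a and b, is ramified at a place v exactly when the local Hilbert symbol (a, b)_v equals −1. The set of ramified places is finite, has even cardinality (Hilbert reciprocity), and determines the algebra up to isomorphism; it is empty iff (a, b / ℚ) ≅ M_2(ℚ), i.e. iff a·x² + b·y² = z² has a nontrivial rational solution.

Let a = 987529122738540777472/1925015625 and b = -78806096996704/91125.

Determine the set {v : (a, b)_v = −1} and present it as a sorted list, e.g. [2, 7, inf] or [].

[5, 17, 19, 29]

Mod squares: a ≡ 3553, b ≡ -2030. Check v ∈ {∞, 2, 3, 5, 7, 11, 13, 17, 19, 29, 31}.
v=17: a=17^3·(≡11), b=17^2·(≡12) mod 17; (11|17)=-1, (12|17)=-1; (−1)^{3·2·8}·(-1)^2·(-1)^3 = -1.
v=7: a=7^4·(≡4), b=7^1·(≡2) mod 7; (4|7)=+1, (2|7)=+1; (−1)^{4·1·3}·(+1)^1·(+1)^4 = +1.
v=5: a=5^-6·(≡2), b=5^-3·(≡4) mod 5; (2|5)=-1, (4|5)=+1; (−1)^{-6·-3·2}·(-1)^-3·(+1)^-6 = -1.
v=3: a=3^-6·(≡1), b=3^-6·(≡1) mod 3; (1|3)=+1, (1|3)=+1; (−1)^{-6·-6·1}·(+1)^-6·(+1)^-6 = +1.
v=13: a=13^-2·(≡1), b=13^0·(≡5) mod 13; (1|13)=+1, (5|13)=-1; (−1)^{-2·0·6}·(+1)^0·(-1)^-2 = +1.
v=31: a=31^2·(≡19), b=31^2·(≡2) mod 31; (19|31)=+1, (2|31)=+1; (−1)^{2·2·15}·(+1)^2·(+1)^2 = +1.
v=11: a=11^3·(≡4), b=11^2·(≡1) mod 11; (4|11)=+1, (1|11)=+1; (−1)^{3·2·5}·(+1)^2·(+1)^3 = +1.
v=2: v_2(a)=12, v_2(b)=5; units ≡ 1, 1 (mod 8); ε·ε+αω+βω = 0·0+12·0+5·0 ≡ 0  ⇒  (a,b)_2 = +1.
v=∞: 3553 > 0 and -2030 < 0  ⇒  (a,b)_∞ = +1.
v=19: a=19^1·(≡1), b=19^2·(≡8) mod 19; (1|19)=+1, (8|19)=-1; (−1)^{1·2·9}·(+1)^2·(-1)^1 = -1.
v=29: a=29^2·(≡18), b=29^1·(≡26) mod 29; (18|29)=-1, (26|29)=-1; (−1)^{2·1·14}·(-1)^1·(-1)^2 = -1.
|Ram(3553, -2030)| = 4, even; anisotropic at {5, 17, 19, 29}.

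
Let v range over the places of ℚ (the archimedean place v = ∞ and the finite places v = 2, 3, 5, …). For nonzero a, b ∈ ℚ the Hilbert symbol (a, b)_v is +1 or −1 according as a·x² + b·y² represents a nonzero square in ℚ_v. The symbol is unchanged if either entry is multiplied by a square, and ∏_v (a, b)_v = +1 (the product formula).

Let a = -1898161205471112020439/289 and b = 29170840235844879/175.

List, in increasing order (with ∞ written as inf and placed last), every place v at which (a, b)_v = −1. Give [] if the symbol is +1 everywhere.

[3, 11, 13, 23]

(a, b) ≡ (-759, 57057) mod (ℚ^×)²; places V = {2, 3, 5, 7, 11, 13, 17, 19, 23, 37, ∞}.
(a,b)_11: α=1, u≡6; β=1, v≡2 (mod 11); (6|11)=-1, (2|11)=-1; sign (−1)^1·-1^1·-1^1 = -1.
(a,b)_5: α=0, u≡4; β=-2, v≡2 (mod 5); (4|5)=+1, (2|5)=-1; sign (−1)^0·+1^-2·-1^0 = +1.
(a,b)_∞: sgn(-759)=−, sgn(57057)=+, so +1.
(a,b)_7: α=4, u≡1; β=-1, v≡3 (mod 7); (1|7)=+1, (3|7)=-1; sign (−1)^0·+1^-1·-1^4 = +1.
(a,b)_3: α=1, u≡2; β=5, v≡2 (mod 3); (2|3)=-1, (2|3)=-1; sign (−1)^1·-1^5·-1^1 = -1.
(a,b)_23: α=5, u≡3; β=2, v≡14 (mod 23); (3|23)=+1, (14|23)=-1; sign (−1)^0·+1^2·-1^5 = -1.
(a,b)_37: α=0, u≡23; β=2, v≡28 (mod 37); (23|37)=-1, (28|37)=+1; sign (−1)^0·-1^2·+1^0 = +1.
(a,b)_17: α=-2, u≡6; β=0, v≡12 (mod 17); (6|17)=-1, (12|17)=-1; sign (−1)^0·-1^0·-1^-2 = +1.
(a,b)_13: α=4, u≡11; β=3, v≡7 (mod 13); (11|13)=-1, (7|13)=-1; sign (−1)^0·-1^3·-1^4 = -1.
(a,b)_2: α=0, β=0; u≡1, v≡1 (mod 8); ε(u)ε(v)=0·0, αω(v)=0·0, βω(u)=0·0; sum ≡ 0  ⇒  +1.
(a,b)_19: α=4, u≡6; β=3, v≡16 (mod 19); (6|19)=+1, (16|19)=+1; sign (−1)^0·+1^3·+1^4 = +1.
Ram(-759, 57057) = {3, 11, 13, 23}; no ℚ_3-point on the conic.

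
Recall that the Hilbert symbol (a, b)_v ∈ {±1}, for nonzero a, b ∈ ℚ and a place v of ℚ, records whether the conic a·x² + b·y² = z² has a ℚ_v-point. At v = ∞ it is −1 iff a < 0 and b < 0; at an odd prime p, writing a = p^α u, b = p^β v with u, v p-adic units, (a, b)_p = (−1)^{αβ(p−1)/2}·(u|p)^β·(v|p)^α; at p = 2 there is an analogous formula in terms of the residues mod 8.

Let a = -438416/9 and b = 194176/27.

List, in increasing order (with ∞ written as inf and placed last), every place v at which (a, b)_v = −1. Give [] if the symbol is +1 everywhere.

Mod squares: a ≡ -27401, b ≡ 9102. Check v ∈ {∞, 2, 3, 11, 37, 41, 47, 53}.
v=11: a=11^1·(≡7), b=11^0·(≡3) mod 11; (7|11)=-1, (3|11)=+1; (−1)^{1·0·5}·(-1)^0·(+1)^1 = +1.
v=47: a=47^1·(≡8), b=47^0·(≡39) mod 47; (8|47)=+1, (39|47)=-1; (−1)^{1·0·23}·(+1)^0·(-1)^1 = -1.
v=∞: -27401 < 0 and 9102 > 0  ⇒  (a,b)_∞ = +1.
v=53: a=53^1·(≡29), b=53^0·(≡21) mod 53; (29|53)=+1, (21|53)=-1; (−1)^{1·0·26}·(+1)^0·(-1)^1 = -1.
v=37: a=37^0·(≡12), b=37^1·(≡8) mod 37; (12|37)=+1, (8|37)=-1; (−1)^{0·1·18}·(+1)^1·(-1)^0 = +1.
v=41: a=41^0·(≡27), b=41^1·(≡19) mod 41; (27|41)=-1, (19|41)=-1; (−1)^{0·1·20}·(-1)^1·(-1)^0 = -1.
v=2: v_2(a)=4, v_2(b)=7; units ≡ 7, 7 (mod 8); ε·ε+αω+βω = 1·1+4·0+7·0 ≡ 1  ⇒  (a,b)_2 = -1.
v=3: a=3^-2·(≡1), b=3^-3·(≡1) mod 3; (1|3)=+1, (1|3)=+1; (−1)^{-2·-3·1}·(+1)^-3·(+1)^-2 = +1.
Ram(-27401, 9102) = {2, 41, 47, 53}; no ℚ_2-point on the conic.

[2, 41, 47, 53]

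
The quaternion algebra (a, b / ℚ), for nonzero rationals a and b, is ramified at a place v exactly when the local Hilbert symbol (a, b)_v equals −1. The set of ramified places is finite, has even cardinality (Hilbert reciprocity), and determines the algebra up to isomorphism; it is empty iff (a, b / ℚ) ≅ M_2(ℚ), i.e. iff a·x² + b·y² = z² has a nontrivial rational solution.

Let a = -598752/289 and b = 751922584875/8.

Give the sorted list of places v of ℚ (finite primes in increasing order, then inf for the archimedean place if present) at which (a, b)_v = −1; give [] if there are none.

Mod squares: a ≡ -462, b ≡ 2310. Check v ∈ {∞, 2, 3, 5, 7, 11, 17}.
v=∞: -462 < 0 and 2310 > 0  ⇒  (a,b)_∞ = +1.
v=5: a=5^0·(≡2), b=5^3·(≡3) mod 5; (2|5)=-1, (3|5)=-1; (−1)^{0·3·2}·(-1)^3·(-1)^0 = -1.
v=2: v_2(a)=5, v_2(b)=-3; units ≡ 1, 3 (mod 8); ε·ε+αω+βω = 0·1+5·1+-3·0 ≡ 1  ⇒  (a,b)_2 = -1.
v=17: a=17^-2·(≡5), b=17^0·(≡8) mod 17; (5|17)=-1, (8|17)=+1; (−1)^{-2·0·8}·(-1)^0·(+1)^-2 = +1.
v=11: a=11^1·(≡6), b=11^1·(≡5) mod 11; (6|11)=-1, (5|11)=+1; (−1)^{1·1·5}·(-1)^1·(+1)^1 = +1.
v=7: a=7^1·(≡2), b=7^3·(≡2) mod 7; (2|7)=+1, (2|7)=+1; (−1)^{1·3·3}·(+1)^3·(+1)^1 = -1.
v=3: a=3^5·(≡2), b=3^13·(≡2) mod 3; (2|3)=-1, (2|3)=-1; (−1)^{5·13·1}·(-1)^13·(-1)^5 = -1.
(-462, 2310 / ℚ) ramifies at {2, 3, 5, 7}: a division algebra.

[2, 3, 5, 7]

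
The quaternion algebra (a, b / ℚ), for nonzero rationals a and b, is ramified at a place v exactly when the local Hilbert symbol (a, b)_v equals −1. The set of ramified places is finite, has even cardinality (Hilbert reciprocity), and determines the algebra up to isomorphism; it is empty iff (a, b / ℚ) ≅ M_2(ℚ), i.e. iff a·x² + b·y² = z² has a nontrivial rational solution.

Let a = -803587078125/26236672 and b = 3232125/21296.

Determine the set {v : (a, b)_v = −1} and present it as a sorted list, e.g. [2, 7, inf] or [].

[11, 17]

Mod squares: a ≡ -91, b ≡ 935. Check v ∈ {∞, 2, 3, 5, 7, 11, 13, 17}.
v=11: a=11^-4·(≡7), b=11^-3·(≡10) mod 11; (7|11)=-1, (10|11)=-1; (−1)^{-4·-3·5}·(-1)^-3·(-1)^-4 = -1.
v=17: a=17^2·(≡6), b=17^1·(≡4) mod 17; (6|17)=-1, (4|17)=+1; (−1)^{2·1·8}·(-1)^1·(+1)^2 = -1.
v=3: a=3^4·(≡2), b=3^2·(≡2) mod 3; (2|3)=-1, (2|3)=-1; (−1)^{4·2·1}·(-1)^2·(-1)^4 = +1.
v=13: a=13^3·(≡5), b=13^2·(≡1) mod 13; (5|13)=-1, (1|13)=+1; (−1)^{3·2·6}·(-1)^2·(+1)^3 = +1.
v=7: a=7^-1·(≡4), b=7^0·(≡4) mod 7; (4|7)=+1, (4|7)=+1; (−1)^{-1·0·3}·(+1)^0·(+1)^-1 = +1.
v=2: v_2(a)=-8, v_2(b)=-4; units ≡ 5, 7 (mod 8); ε·ε+αω+βω = 0·1+-8·0+-4·1 ≡ 0  ⇒  (a,b)_2 = +1.
v=5: a=5^6·(≡1), b=5^3·(≡2) mod 5; (1|5)=+1, (2|5)=-1; (−1)^{6·3·2}·(+1)^3·(-1)^6 = +1.
v=∞: -91 < 0 and 935 > 0  ⇒  (a,b)_∞ = +1.
|Ram(-91, 935)| = 2, even; anisotropic at {11, 17}.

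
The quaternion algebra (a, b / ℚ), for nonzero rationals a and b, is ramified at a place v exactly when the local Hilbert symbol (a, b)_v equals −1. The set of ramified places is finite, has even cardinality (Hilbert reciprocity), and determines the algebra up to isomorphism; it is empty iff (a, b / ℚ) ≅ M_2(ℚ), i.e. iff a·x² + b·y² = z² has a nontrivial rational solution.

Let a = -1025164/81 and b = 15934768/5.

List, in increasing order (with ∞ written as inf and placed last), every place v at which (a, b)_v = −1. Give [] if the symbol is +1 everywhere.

[23, 43]

(a, b) ≡ (-256291, 4979615) mod (ℚ^×)²; places V = {2, 3, 5, 7, 19, 23, 41, 43, 47, 53, ∞}.
(a,b)_43: α=0, u≡26; β=1, v≡9 (mod 43); (26|43)=-1, (9|43)=+1; sign (−1)^0·-1^1·+1^0 = -1.
(a,b)_19: α=1, u≡16; β=1, v≡10 (mod 19); (16|19)=+1, (10|19)=-1; sign (−1)^1·+1^1·-1^1 = +1.
(a,b)_41: α=1, u≡35; β=0, v≡40 (mod 41); (35|41)=-1, (40|41)=+1; sign (−1)^0·-1^0·+1^1 = +1.
(a,b)_5: α=0, u≡1; β=-1, v≡3 (mod 5); (1|5)=+1, (3|5)=-1; sign (−1)^0·+1^-1·-1^0 = +1.
(a,b)_47: α=1, u≡22; β=0, v≡34 (mod 47); (22|47)=-1, (34|47)=+1; sign (−1)^0·-1^0·+1^1 = +1.
(a,b)_23: α=0, u≡7; β=1, v≡2 (mod 23); (7|23)=-1, (2|23)=+1; sign (−1)^0·-1^1·+1^0 = -1.
(a,b)_53: α=0, u≡10; β=1, v≡8 (mod 53); (10|53)=+1, (8|53)=-1; sign (−1)^0·+1^1·-1^0 = +1.
(a,b)_2: α=2, β=4; u≡5, v≡7 (mod 8); ε(u)ε(v)=0·1, αω(v)=2·0, βω(u)=4·1; sum ≡ 0  ⇒  +1.
(a,b)_∞: sgn(-256291)=−, sgn(4979615)=+, so +1.
(a,b)_7: α=1, u≡4; β=0, v≡2 (mod 7); (4|7)=+1, (2|7)=+1; sign (−1)^0·+1^0·+1^1 = +1.
(a,b)_3: α=-4, u≡2; β=0, v≡2 (mod 3); (2|3)=-1, (2|3)=-1; sign (−1)^0·-1^0·-1^-4 = +1.
(-256291, 4979615 / ℚ) ramifies at {23, 43}: a division algebra.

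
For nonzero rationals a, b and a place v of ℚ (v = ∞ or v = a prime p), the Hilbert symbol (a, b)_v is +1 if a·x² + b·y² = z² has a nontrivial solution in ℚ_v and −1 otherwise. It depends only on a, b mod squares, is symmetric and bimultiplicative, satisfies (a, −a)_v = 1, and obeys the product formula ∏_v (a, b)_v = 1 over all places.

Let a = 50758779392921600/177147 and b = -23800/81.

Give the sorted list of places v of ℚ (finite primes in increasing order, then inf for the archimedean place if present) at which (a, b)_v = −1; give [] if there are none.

Mod squares: a ≡ 3003, b ≡ -238. Check v ∈ {∞, 2, 3, 5, 7, 11, 13, 17}.
v=11: a=11^3·(≡1), b=11^0·(≡1) mod 11; (1|11)=+1, (1|11)=+1; (−1)^{3·0·5}·(+1)^0·(+1)^3 = +1.
v=17: a=17^4·(≡3), b=17^1·(≡10) mod 17; (3|17)=-1, (10|17)=-1; (−1)^{4·1·8}·(-1)^1·(-1)^4 = -1.
v=5: a=5^2·(≡2), b=5^2·(≡3) mod 5; (2|5)=-1, (3|5)=-1; (−1)^{2·2·2}·(-1)^2·(-1)^2 = +1.
v=13: a=13^1·(≡1), b=13^0·(≡1) mod 13; (1|13)=+1, (1|13)=+1; (−1)^{1·0·6}·(+1)^0·(+1)^1 = +1.
v=2: v_2(a)=12, v_2(b)=3; units ≡ 3, 1 (mod 8); ε·ε+αω+βω = 1·0+12·0+3·1 ≡ 1  ⇒  (a,b)_2 = -1.
v=3: a=3^-11·(≡2), b=3^-4·(≡2) mod 3; (2|3)=-1, (2|3)=-1; (−1)^{-11·-4·1}·(-1)^-4·(-1)^-11 = -1.
v=∞: 3003 > 0 and -238 < 0  ⇒  (a,b)_∞ = +1.
v=7: a=7^3·(≡1), b=7^1·(≡4) mod 7; (1|7)=+1, (4|7)=+1; (−1)^{3·1·3}·(+1)^1·(+1)^3 = -1.
Ram(3003, -238) = {2, 3, 7, 17}; no ℚ_2-point on the conic.

[2, 3, 7, 17]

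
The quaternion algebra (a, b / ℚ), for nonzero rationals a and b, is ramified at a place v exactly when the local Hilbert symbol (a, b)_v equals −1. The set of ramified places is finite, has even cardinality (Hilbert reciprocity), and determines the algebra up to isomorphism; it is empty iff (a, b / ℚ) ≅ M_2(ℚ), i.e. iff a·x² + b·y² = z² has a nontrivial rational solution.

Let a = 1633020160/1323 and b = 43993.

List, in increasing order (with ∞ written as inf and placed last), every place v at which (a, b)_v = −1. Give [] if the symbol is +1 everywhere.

(a, b) ≡ (22755, 43993) mod (ℚ^×)²; places V = {2, 3, 5, 7, 29, 37, 41, ∞}.
(a,b)_41: α=1, u≡17; β=1, v≡7 (mod 41); (17|41)=-1, (7|41)=-1; sign (−1)^0·-1^1·-1^1 = +1.
(a,b)_2: α=8, β=0; u≡3, v≡1 (mod 8); ε(u)ε(v)=1·0, αω(v)=8·0, βω(u)=0·1; sum ≡ 0  ⇒  +1.
(a,b)_7: α=-2, u≡5; β=0, v≡5 (mod 7); (5|7)=-1, (5|7)=-1; sign (−1)^0·-1^0·-1^-2 = +1.
(a,b)_37: α=1, u≡32; β=1, v≡5 (mod 37); (32|37)=-1, (5|37)=-1; sign (−1)^0·-1^1·-1^1 = +1.
(a,b)_29: α=2, u≡2; β=1, v≡9 (mod 29); (2|29)=-1, (9|29)=+1; sign (−1)^0·-1^1·+1^2 = -1.
(a,b)_∞: sgn(22755)=+, sgn(43993)=+, so +1.
(a,b)_3: α=-3, u≡1; β=0, v≡1 (mod 3); (1|3)=+1, (1|3)=+1; sign (−1)^0·+1^0·+1^-3 = +1.
(a,b)_5: α=1, u≡4; β=0, v≡3 (mod 5); (4|5)=+1, (3|5)=-1; sign (−1)^0·+1^0·-1^1 = -1.
Ram(22755, 43993) = {5, 29}; no ℚ_5-point on the conic.

[5, 29]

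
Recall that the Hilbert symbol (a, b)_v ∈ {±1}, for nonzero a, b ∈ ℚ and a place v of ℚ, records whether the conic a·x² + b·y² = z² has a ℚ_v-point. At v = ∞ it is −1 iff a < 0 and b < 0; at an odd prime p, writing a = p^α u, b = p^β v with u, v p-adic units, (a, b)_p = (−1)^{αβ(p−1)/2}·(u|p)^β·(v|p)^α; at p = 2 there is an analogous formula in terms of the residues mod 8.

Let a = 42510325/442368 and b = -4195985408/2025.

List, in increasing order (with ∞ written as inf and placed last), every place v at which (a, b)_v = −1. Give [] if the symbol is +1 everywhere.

Mod squares: a ≡ 42159, b ≡ -4097642. Check v ∈ {∞, 2, 3, 5, 11, 13, 23, 29, 31, 43, 47, 53}.
v=∞: 42159 > 0 and -4097642 < 0  ⇒  (a,b)_∞ = +1.
v=11: a=11^2·(≡6), b=11^0·(≡1) mod 11; (6|11)=-1, (1|11)=+1; (−1)^{2·0·5}·(-1)^0·(+1)^2 = +1.
v=31: a=31^0·(≡3), b=31^1·(≡25) mod 31; (3|31)=-1, (25|31)=+1; (−1)^{0·1·15}·(-1)^1·(+1)^0 = -1.
v=5: a=5^2·(≡1), b=5^-2·(≡2) mod 5; (1|5)=+1, (2|5)=-1; (−1)^{2·-2·2}·(+1)^-2·(-1)^2 = +1.
v=53: a=53^0·(≡47), b=53^1·(≡49) mod 53; (47|53)=+1, (49|53)=+1; (−1)^{0·1·26}·(+1)^1·(+1)^0 = +1.
v=2: v_2(a)=-14, v_2(b)=11; units ≡ 7, 3 (mod 8); ε·ε+αω+βω = 1·1+-14·1+11·0 ≡ 1  ⇒  (a,b)_2 = -1.
v=23: a=23^1·(≡2), b=23^0·(≡19) mod 23; (2|23)=+1, (19|23)=-1; (−1)^{1·0·11}·(+1)^0·(-1)^1 = -1.
v=43: a=43^0·(≡29), b=43^1·(≡12) mod 43; (29|43)=-1, (12|43)=-1; (−1)^{0·1·21}·(-1)^1·(-1)^0 = -1.
v=3: a=3^-3·(≡1), b=3^-4·(≡1) mod 3; (1|3)=+1, (1|3)=+1; (−1)^{-3·-4·1}·(+1)^-4·(+1)^-3 = +1.
v=47: a=47^1·(≡37), b=47^0·(≡32) mod 47; (37|47)=+1, (32|47)=+1; (−1)^{1·0·23}·(+1)^0·(+1)^1 = +1.
v=29: a=29^0·(≡4), b=29^1·(≡18) mod 29; (4|29)=+1, (18|29)=-1; (−1)^{0·1·14}·(+1)^1·(-1)^0 = +1.
v=13: a=13^1·(≡11), b=13^0·(≡10) mod 13; (11|13)=-1, (10|13)=+1; (−1)^{1·0·6}·(-1)^0·(+1)^1 = +1.
Ram(42159, -4097642) = {2, 23, 31, 43}; no ℚ_2-point on the conic.

[2, 23, 31, 43]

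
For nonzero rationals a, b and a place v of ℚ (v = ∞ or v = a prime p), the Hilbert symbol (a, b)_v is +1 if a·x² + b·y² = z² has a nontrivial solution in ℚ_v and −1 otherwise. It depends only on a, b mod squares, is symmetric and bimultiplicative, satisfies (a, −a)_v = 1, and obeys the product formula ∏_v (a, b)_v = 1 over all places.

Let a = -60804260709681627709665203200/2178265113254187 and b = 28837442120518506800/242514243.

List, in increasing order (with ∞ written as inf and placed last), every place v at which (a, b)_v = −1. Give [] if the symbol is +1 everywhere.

Mod squares: a ≡ -1903400031, b ≡ 1497561. Check v ∈ {∞, 2, 3, 5, 7, 13, 19, 23, 31, 37, 41, 43, 47}.
v=3: a=3^-19·(≡2), b=3^-11·(≡2) mod 3; (2|3)=-1, (2|3)=-1; (−1)^{-19·-11·1}·(-1)^-11·(-1)^-19 = -1.
v=37: a=37^-4·(≡1), b=37^-2·(≡17) mod 37; (1|37)=+1, (17|37)=-1; (−1)^{-4·-2·18}·(+1)^-2·(-1)^-4 = +1.
v=∞: -1903400031 < 0 and 1497561 > 0  ⇒  (a,b)_∞ = +1.
v=7: a=7^2·(≡6), b=7^0·(≡4) mod 7; (6|7)=-1, (4|7)=+1; (−1)^{2·0·3}·(-1)^0·(+1)^2 = +1.
v=19: a=19^1·(≡2), b=19^1·(≡17) mod 19; (2|19)=-1, (17|19)=+1; (−1)^{1·1·9}·(-1)^1·(+1)^1 = +1.
v=2: v_2(a)=10, v_2(b)=4; units ≡ 1, 1 (mod 8); ε·ε+αω+βω = 0·0+10·0+4·0 ≡ 0  ⇒  (a,b)_2 = +1.
v=23: a=23^4·(≡7), b=23^2·(≡1) mod 23; (7|23)=-1, (1|23)=+1; (−1)^{4·2·11}·(-1)^2·(+1)^4 = +1.
v=41: a=41^3·(≡2), b=41^2·(≡18) mod 41; (2|41)=+1, (18|41)=+1; (−1)^{3·2·20}·(+1)^2·(+1)^3 = +1.
v=31: a=31^3·(≡2), b=31^2·(≡29) mod 31; (2|31)=+1, (29|31)=-1; (−1)^{3·2·15}·(+1)^2·(-1)^3 = -1.
v=43: a=43^1·(≡27), b=43^1·(≡21) mod 43; (27|43)=-1, (21|43)=+1; (−1)^{1·1·21}·(-1)^1·(+1)^1 = +1.
v=47: a=47^1·(≡42), b=47^1·(≡19) mod 47; (42|47)=+1, (19|47)=-1; (−1)^{1·1·23}·(+1)^1·(-1)^1 = +1.
v=5: a=5^2·(≡1), b=5^2·(≡4) mod 5; (1|5)=+1, (4|5)=+1; (−1)^{2·2·2}·(+1)^2·(+1)^2 = +1.
v=13: a=13^3·(≡9), b=13^3·(≡4) mod 13; (9|13)=+1, (4|13)=+1; (−1)^{3·3·6}·(+1)^3·(+1)^3 = +1.
(-1903400031, 1497561 / ℚ) ramifies at {3, 31}: a division algebra.

[3, 31]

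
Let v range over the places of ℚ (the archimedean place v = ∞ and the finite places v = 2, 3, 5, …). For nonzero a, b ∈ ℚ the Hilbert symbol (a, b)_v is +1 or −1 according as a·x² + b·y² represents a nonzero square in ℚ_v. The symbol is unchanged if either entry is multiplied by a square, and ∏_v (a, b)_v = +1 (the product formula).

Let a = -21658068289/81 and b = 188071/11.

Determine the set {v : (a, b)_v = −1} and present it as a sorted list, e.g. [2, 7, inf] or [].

[11, 17, 29, 37]

Mod squares: a ≡ -59994649, b ≡ 2068781. Check v ∈ {∞, 2, 3, 11, 13, 17, 19, 23, 29, 37}.
v=29: a=29^1·(≡27), b=29^0·(≡19) mod 29; (27|29)=-1, (19|29)=-1; (−1)^{1·0·14}·(-1)^0·(-1)^1 = -1.
v=∞: -59994649 < 0 and 2068781 > 0  ⇒  (a,b)_∞ = +1.
v=17: a=17^1·(≡16), b=17^1·(≡12) mod 17; (16|17)=+1, (12|17)=-1; (−1)^{1·1·8}·(+1)^1·(-1)^1 = -1.
v=2: v_2(a)=0, v_2(b)=0; units ≡ 7, 5 (mod 8); ε·ε+αω+βω = 1·0+0·1+0·0 ≡ 0  ⇒  (a,b)_2 = +1.
v=19: a=19^2·(≡11), b=19^0·(≡6) mod 19; (11|19)=+1, (6|19)=+1; (−1)^{2·0·9}·(+1)^0·(+1)^2 = +1.
v=23: a=23^1·(≡2), b=23^1·(≡22) mod 23; (2|23)=+1, (22|23)=-1; (−1)^{1·1·11}·(+1)^1·(-1)^1 = +1.
v=13: a=13^1·(≡12), b=13^1·(≡1) mod 13; (12|13)=+1, (1|13)=+1; (−1)^{1·1·6}·(+1)^1·(+1)^1 = +1.
v=3: a=3^-4·(≡2), b=3^0·(≡2) mod 3; (2|3)=-1, (2|3)=-1; (−1)^{-4·0·1}·(-1)^0·(-1)^-4 = +1.
v=11: a=11^1·(≡3), b=11^-1·(≡4) mod 11; (3|11)=+1, (4|11)=+1; (−1)^{1·-1·5}·(+1)^-1·(+1)^1 = -1.
v=37: a=37^1·(≡7), b=37^1·(≡8) mod 37; (7|37)=+1, (8|37)=-1; (−1)^{1·1·18}·(+1)^1·(-1)^1 = -1.
(-59994649, 2068781 / ℚ) ramifies at {11, 17, 29, 37}: a division algebra.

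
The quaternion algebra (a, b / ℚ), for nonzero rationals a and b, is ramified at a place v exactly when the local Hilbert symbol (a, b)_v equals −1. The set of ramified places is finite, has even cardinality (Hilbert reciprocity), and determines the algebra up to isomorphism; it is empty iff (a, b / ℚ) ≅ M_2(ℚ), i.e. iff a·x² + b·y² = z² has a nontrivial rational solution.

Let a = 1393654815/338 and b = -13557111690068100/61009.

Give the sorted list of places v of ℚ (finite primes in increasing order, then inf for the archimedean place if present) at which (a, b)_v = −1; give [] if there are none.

(a, b) ≡ (30, -561) mod (ℚ^×)²; places V = {2, 3, 5, 7, 11, 13, 17, 19, ∞}.
(a,b)_7: α=2, u≡2; β=2, v≡6 (mod 7); (2|7)=+1, (6|7)=-1; sign (−1)^0·+1^2·-1^2 = +1.
(a,b)_3: α=9, u≡1; β=11, v≡2 (mod 3); (1|3)=+1, (2|3)=-1; sign (−1)^1·+1^11·-1^9 = +1.
(a,b)_2: α=-1, β=2; u≡7, v≡7 (mod 8); ε(u)ε(v)=1·1, αω(v)=-1·0, βω(u)=2·0; sum ≡ 1  ⇒  -1.
(a,b)_5: α=1, u≡1; β=2, v≡4 (mod 5); (1|5)=+1, (4|5)=+1; sign (−1)^0·+1^2·+1^1 = +1.
(a,b)_13: α=-2, u≡10; β=-2, v≡8 (mod 13); (10|13)=+1, (8|13)=-1; sign (−1)^0·+1^-2·-1^-2 = +1.
(a,b)_11: α=0, u≡10; β=1, v≡5 (mod 11); (10|11)=-1, (5|11)=+1; sign (−1)^0·-1^1·+1^0 = -1.
(a,b)_19: α=0, u≡17; β=-2, v≡5 (mod 19); (17|19)=+1, (5|19)=+1; sign (−1)^0·+1^-2·+1^0 = +1.
(a,b)_∞: sgn(30)=+, sgn(-561)=−, so +1.
(a,b)_17: α=2, u≡2; β=5, v≡9 (mod 17); (2|17)=+1, (9|17)=+1; sign (−1)^0·+1^5·+1^2 = +1.
|Ram(30, -561)| = 2, even; anisotropic at {2, 11}.

[2, 11]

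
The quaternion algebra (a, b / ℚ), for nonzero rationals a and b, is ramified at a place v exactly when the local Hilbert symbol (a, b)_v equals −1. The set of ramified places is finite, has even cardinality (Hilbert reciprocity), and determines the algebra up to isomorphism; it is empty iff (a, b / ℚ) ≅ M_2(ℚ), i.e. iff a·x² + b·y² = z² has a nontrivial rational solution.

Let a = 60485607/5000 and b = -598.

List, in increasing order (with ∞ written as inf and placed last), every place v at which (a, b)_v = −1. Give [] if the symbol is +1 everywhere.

Mod squares: a ≡ 79534, b ≡ -598. Check v ∈ {∞, 2, 3, 5, 7, 13, 19, 23}.
v=3: a=3^2·(≡1), b=3^0·(≡2) mod 3; (1|3)=+1, (2|3)=-1; (−1)^{2·0·1}·(+1)^0·(-1)^2 = +1.
v=2: v_2(a)=-3, v_2(b)=1; units ≡ 7, 5 (mod 8); ε·ε+αω+βω = 1·0+-3·1+1·0 ≡ 1  ⇒  (a,b)_2 = -1.
v=∞: 79534 > 0 and -598 < 0  ⇒  (a,b)_∞ = +1.
v=7: a=7^1·(≡4), b=7^0·(≡4) mod 7; (4|7)=+1, (4|7)=+1; (−1)^{1·0·3}·(+1)^0·(+1)^1 = +1.
v=5: a=5^-4·(≡4), b=5^0·(≡2) mod 5; (4|5)=+1, (2|5)=-1; (−1)^{-4·0·2}·(+1)^0·(-1)^-4 = +1.
v=23: a=23^1·(≡9), b=23^1·(≡20) mod 23; (9|23)=+1, (20|23)=-1; (−1)^{1·1·11}·(+1)^1·(-1)^1 = +1.
v=19: a=19^1·(≡1), b=19^0·(≡10) mod 19; (1|19)=+1, (10|19)=-1; (−1)^{1·0·9}·(+1)^0·(-1)^1 = -1.
v=13: a=13^3·(≡11), b=13^1·(≡6) mod 13; (11|13)=-1, (6|13)=-1; (−1)^{3·1·6}·(-1)^1·(-1)^3 = +1.
Ram(79534, -598) = {2, 19}; no ℚ_2-point on the conic.

[2, 19]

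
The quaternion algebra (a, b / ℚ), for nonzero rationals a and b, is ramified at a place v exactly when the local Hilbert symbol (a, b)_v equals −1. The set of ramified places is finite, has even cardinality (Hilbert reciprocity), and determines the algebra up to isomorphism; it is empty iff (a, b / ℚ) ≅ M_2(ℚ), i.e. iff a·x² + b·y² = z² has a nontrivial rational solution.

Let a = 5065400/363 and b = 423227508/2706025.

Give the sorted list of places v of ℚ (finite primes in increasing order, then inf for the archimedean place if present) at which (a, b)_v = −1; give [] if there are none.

[2, 3, 29, 43]

Mod squares: a ≡ 151962, b ≡ 1653. Check v ∈ {∞, 2, 3, 5, 7, 11, 19, 23, 29, 31, 43, 47}.
v=31: a=31^1·(≡7), b=31^0·(≡2) mod 31; (7|31)=+1, (2|31)=+1; (−1)^{1·0·15}·(+1)^0·(+1)^1 = +1.
v=7: a=7^0·(≡3), b=7^-2·(≡2) mod 7; (3|7)=-1, (2|7)=+1; (−1)^{0·-2·3}·(-1)^-2·(+1)^0 = +1.
v=3: a=3^-1·(≡2), b=3^1·(≡2) mod 3; (2|3)=-1, (2|3)=-1; (−1)^{-1·1·1}·(-1)^1·(-1)^-1 = -1.
v=11: a=11^-2·(≡7), b=11^2·(≡4) mod 11; (7|11)=-1, (4|11)=+1; (−1)^{-2·2·5}·(-1)^2·(+1)^-2 = +1.
v=29: a=29^0·(≡27), b=29^1·(≡25) mod 29; (27|29)=-1, (25|29)=+1; (−1)^{0·1·14}·(-1)^1·(+1)^0 = -1.
v=23: a=23^0·(≡1), b=23^2·(≡11) mod 23; (1|23)=+1, (11|23)=-1; (−1)^{0·2·11}·(+1)^2·(-1)^0 = +1.
v=47: a=47^0·(≡20), b=47^-2·(≡25) mod 47; (20|47)=-1, (25|47)=+1; (−1)^{0·-2·23}·(-1)^-2·(+1)^0 = +1.
v=43: a=43^1·(≡8), b=43^0·(≡42) mod 43; (8|43)=-1, (42|43)=-1; (−1)^{1·0·21}·(-1)^0·(-1)^1 = -1.
v=5: a=5^2·(≡2), b=5^-2·(≡3) mod 5; (2|5)=-1, (3|5)=-1; (−1)^{2·-2·2}·(-1)^-2·(-1)^2 = +1.
v=2: v_2(a)=3, v_2(b)=2; units ≡ 5, 5 (mod 8); ε·ε+αω+βω = 0·0+3·1+2·1 ≡ 1  ⇒  (a,b)_2 = -1.
v=19: a=19^1·(≡15), b=19^1·(≡1) mod 19; (15|19)=-1, (1|19)=+1; (−1)^{1·1·9}·(-1)^1·(+1)^1 = +1.
v=∞: 151962 > 0 and 1653 > 0  ⇒  (a,b)_∞ = +1.
|Ram(151962, 1653)| = 4, even; anisotropic at {2, 3, 29, 43}.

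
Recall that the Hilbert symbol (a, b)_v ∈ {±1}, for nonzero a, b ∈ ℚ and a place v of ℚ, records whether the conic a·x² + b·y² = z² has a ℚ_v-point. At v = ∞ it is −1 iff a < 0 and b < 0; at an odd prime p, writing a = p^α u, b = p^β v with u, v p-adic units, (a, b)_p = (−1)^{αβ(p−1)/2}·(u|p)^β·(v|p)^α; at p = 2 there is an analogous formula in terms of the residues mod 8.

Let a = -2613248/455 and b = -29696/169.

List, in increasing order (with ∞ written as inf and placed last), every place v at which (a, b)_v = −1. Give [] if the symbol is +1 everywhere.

[7, inf]

(a, b) ≡ (-290290, -29) mod (ℚ^×)²; places V = {2, 5, 7, 11, 13, 29, ∞}.
(a,b)_2: α=13, β=10; u≡7, v≡3 (mod 8); ε(u)ε(v)=1·1, αω(v)=13·1, βω(u)=10·0; sum ≡ 0  ⇒  +1.
(a,b)_7: α=-1, u≡3; β=0, v≡5 (mod 7); (3|7)=-1, (5|7)=-1; sign (−1)^0·-1^0·-1^-1 = -1.
(a,b)_11: α=1, u≡8; β=0, v≡1 (mod 11); (8|11)=-1, (1|11)=+1; sign (−1)^0·-1^0·+1^1 = +1.
(a,b)_13: α=-1, u≡10; β=-2, v≡9 (mod 13); (10|13)=+1, (9|13)=+1; sign (−1)^0·+1^-2·+1^-1 = +1.
(a,b)_5: α=-1, u≡2; β=0, v≡1 (mod 5); (2|5)=-1, (1|5)=+1; sign (−1)^0·-1^0·+1^-1 = +1.
(a,b)_∞: sgn(-290290)=−, sgn(-29)=−, so -1.
(a,b)_29: α=1, u≡1; β=1, v≡25 (mod 29); (1|29)=+1, (25|29)=+1; sign (−1)^0·+1^1·+1^1 = +1.
(-290290, -29 / ℚ) ramifies at {7, ∞}: a division algebra.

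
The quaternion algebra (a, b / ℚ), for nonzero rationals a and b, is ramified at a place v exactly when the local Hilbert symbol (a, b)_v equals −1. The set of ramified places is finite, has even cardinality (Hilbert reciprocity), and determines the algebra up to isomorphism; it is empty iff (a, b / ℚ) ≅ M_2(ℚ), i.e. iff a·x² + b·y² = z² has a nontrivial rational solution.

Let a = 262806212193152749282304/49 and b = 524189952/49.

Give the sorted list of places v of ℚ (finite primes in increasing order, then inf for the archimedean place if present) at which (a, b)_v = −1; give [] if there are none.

[13, 43]

Mod squares: a ≡ 3621761, b ≡ 227513. Check v ∈ {∞, 2, 3, 7, 11, 13, 19, 31, 37, 43}.
v=31: a=31^1·(≡23), b=31^0·(≡16) mod 31; (23|31)=-1, (16|31)=+1; (−1)^{1·0·15}·(-1)^0·(+1)^1 = +1.
v=11: a=11^3·(≡2), b=11^1·(≡3) mod 11; (2|11)=-1, (3|11)=+1; (−1)^{3·1·5}·(-1)^1·(+1)^3 = +1.
v=37: a=37^4·(≡30), b=37^1·(≡12) mod 37; (30|37)=+1, (12|37)=+1; (−1)^{4·1·18}·(+1)^1·(+1)^4 = +1.
v=∞: 3621761 > 0 and 227513 > 0  ⇒  (a,b)_∞ = +1.
v=2: v_2(a)=10, v_2(b)=8; units ≡ 1, 1 (mod 8); ε·ε+αω+βω = 0·0+10·0+8·0 ≡ 0  ⇒  (a,b)_2 = +1.
v=3: a=3^0·(≡2), b=3^2·(≡2) mod 3; (2|3)=-1, (2|3)=-1; (−1)^{0·2·1}·(-1)^2·(-1)^0 = +1.
v=13: a=13^3·(≡5), b=13^1·(≡10) mod 13; (5|13)=-1, (10|13)=+1; (−1)^{3·1·6}·(-1)^1·(+1)^3 = -1.
v=43: a=43^3·(≡28), b=43^1·(≡37) mod 43; (28|43)=-1, (37|43)=-1; (−1)^{3·1·21}·(-1)^1·(-1)^3 = -1.
v=7: a=7^-2·(≡3), b=7^-2·(≡6) mod 7; (3|7)=-1, (6|7)=-1; (−1)^{-2·-2·3}·(-1)^-2·(-1)^-2 = +1.
v=19: a=19^1·(≡16), b=19^0·(≡17) mod 19; (16|19)=+1, (17|19)=+1; (−1)^{1·0·9}·(+1)^0·(+1)^1 = +1.
|Ram(3621761, 227513)| = 2, even; anisotropic at {13, 43}.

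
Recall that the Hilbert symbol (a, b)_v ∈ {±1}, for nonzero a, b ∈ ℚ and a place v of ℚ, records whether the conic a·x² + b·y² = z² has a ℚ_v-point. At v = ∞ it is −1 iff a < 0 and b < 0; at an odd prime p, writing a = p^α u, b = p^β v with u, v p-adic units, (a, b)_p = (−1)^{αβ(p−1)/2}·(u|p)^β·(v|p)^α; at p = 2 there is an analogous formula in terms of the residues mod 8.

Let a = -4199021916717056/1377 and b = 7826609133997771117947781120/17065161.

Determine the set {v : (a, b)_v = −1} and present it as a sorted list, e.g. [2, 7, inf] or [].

Mod squares: a ≡ -389623, b ≡ 55. Check v ∈ {∞, 2, 3, 5, 11, 13, 17, 19, 41, 43}.
v=43: a=43^1·(≡20), b=43^2·(≡37) mod 43; (20|43)=-1, (37|43)=-1; (−1)^{1·2·21}·(-1)^2·(-1)^1 = -1.
v=41: a=41^1·(≡40), b=41^2·(≡19) mod 41; (40|41)=+1, (19|41)=-1; (−1)^{1·2·20}·(+1)^2·(-1)^1 = -1.
v=5: a=5^0·(≡2), b=5^1·(≡4) mod 5; (2|5)=-1, (4|5)=+1; (−1)^{0·1·2}·(-1)^1·(+1)^0 = -1.
v=13: a=13^1·(≡2), b=13^2·(≡10) mod 13; (2|13)=-1, (10|13)=+1; (−1)^{1·2·6}·(-1)^2·(+1)^1 = +1.
v=11: a=11^2·(≡2), b=11^3·(≡1) mod 11; (2|11)=-1, (1|11)=+1; (−1)^{2·3·5}·(-1)^3·(+1)^2 = -1.
v=2: v_2(a)=22, v_2(b)=34; units ≡ 1, 7 (mod 8); ε·ε+αω+βω = 0·1+22·0+34·0 ≡ 0  ⇒  (a,b)_2 = +1.
v=∞: -389623 < 0 and 55 > 0  ⇒  (a,b)_∞ = +1.
v=3: a=3^-4·(≡2), b=3^-10·(≡1) mod 3; (2|3)=-1, (1|3)=+1; (−1)^{-4·-10·1}·(-1)^-10·(+1)^-4 = +1.
v=19: a=19^2·(≡18), b=19^4·(≡16) mod 19; (18|19)=-1, (16|19)=+1; (−1)^{2·4·9}·(-1)^4·(+1)^2 = +1.
v=17: a=17^-1·(≡10), b=17^-2·(≡15) mod 17; (10|17)=-1, (15|17)=+1; (−1)^{-1·-2·8}·(-1)^-2·(+1)^-1 = +1.
Ram(-389623, 55) = {5, 11, 41, 43}; no ℚ_5-point on the conic.

[5, 11, 41, 43]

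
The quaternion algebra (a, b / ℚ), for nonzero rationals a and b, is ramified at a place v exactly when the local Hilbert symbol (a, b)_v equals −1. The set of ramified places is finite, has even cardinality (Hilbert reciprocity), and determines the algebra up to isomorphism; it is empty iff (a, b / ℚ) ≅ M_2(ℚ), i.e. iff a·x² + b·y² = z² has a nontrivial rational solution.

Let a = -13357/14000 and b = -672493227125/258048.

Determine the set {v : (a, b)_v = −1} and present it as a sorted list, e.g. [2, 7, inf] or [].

[7, 17, 29, inf]

Mod squares: a ≡ -1295, b ≡ -521601395. Check v ∈ {∞, 2, 3, 5, 7, 17, 19, 29, 37, 43}.
v=7: a=7^-1·(≡4), b=7^-1·(≡4) mod 7; (4|7)=+1, (4|7)=+1; (−1)^{-1·-1·3}·(+1)^-1·(+1)^-1 = -1.
v=19: a=19^2·(≡6), b=19^3·(≡15) mod 19; (6|19)=+1, (15|19)=-1; (−1)^{2·3·9}·(+1)^3·(-1)^2 = +1.
v=37: a=37^1·(≡35), b=37^1·(≡17) mod 37; (35|37)=-1, (17|37)=-1; (−1)^{1·1·18}·(-1)^1·(-1)^1 = +1.
v=17: a=17^0·(≡10), b=17^1·(≡4) mod 17; (10|17)=-1, (4|17)=+1; (−1)^{0·1·8}·(-1)^1·(+1)^0 = -1.
v=∞: -1295 < 0 and -521601395 < 0  ⇒  (a,b)_∞ = -1.
v=5: a=5^-3·(≡4), b=5^3·(≡1) mod 5; (4|5)=+1, (1|5)=+1; (−1)^{-3·3·2}·(+1)^3·(+1)^-3 = +1.
v=2: v_2(a)=-4, v_2(b)=-12; units ≡ 1, 5 (mod 8); ε·ε+αω+βω = 0·0+-4·1+-12·0 ≡ 0  ⇒  (a,b)_2 = +1.
v=29: a=29^0·(≡19), b=29^1·(≡22) mod 29; (19|29)=-1, (22|29)=+1; (−1)^{0·1·14}·(-1)^1·(+1)^0 = -1.
v=3: a=3^0·(≡1), b=3^-2·(≡1) mod 3; (1|3)=+1, (1|3)=+1; (−1)^{0·-2·1}·(+1)^-2·(+1)^0 = +1.
v=43: a=43^0·(≡23), b=43^1·(≡38) mod 43; (23|43)=+1, (38|43)=+1; (−1)^{0·1·21}·(+1)^1·(+1)^0 = +1.
(-1295, -521601395 / ℚ) ramifies at {7, 17, 29, ∞}: a division algebra.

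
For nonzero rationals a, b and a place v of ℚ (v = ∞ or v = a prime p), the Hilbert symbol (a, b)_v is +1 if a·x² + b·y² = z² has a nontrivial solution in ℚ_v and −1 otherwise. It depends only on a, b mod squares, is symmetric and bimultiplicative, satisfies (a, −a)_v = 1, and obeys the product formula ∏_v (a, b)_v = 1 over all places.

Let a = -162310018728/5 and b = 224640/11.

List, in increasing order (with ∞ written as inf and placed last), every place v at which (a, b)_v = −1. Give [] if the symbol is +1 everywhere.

[]

Mod squares: a ≡ -4290, b ≡ 4290. Check v ∈ {∞, 2, 3, 5, 11, 13, 23}.
v=∞: -4290 < 0 and 4290 > 0  ⇒  (a,b)_∞ = +1.
v=23: a=23^4·(≡15), b=23^0·(≡2) mod 23; (15|23)=-1, (2|23)=+1; (−1)^{4·0·11}·(-1)^0·(+1)^4 = +1.
v=3: a=3^1·(≡1), b=3^3·(≡2) mod 3; (1|3)=+1, (2|3)=-1; (−1)^{1·3·1}·(+1)^3·(-1)^1 = +1.
v=2: v_2(a)=3, v_2(b)=7; units ≡ 7, 1 (mod 8); ε·ε+αω+βω = 1·0+3·0+7·0 ≡ 0  ⇒  (a,b)_2 = +1.
v=13: a=13^3·(≡8), b=13^1·(≡5) mod 13; (8|13)=-1, (5|13)=-1; (−1)^{3·1·6}·(-1)^1·(-1)^3 = +1.
v=5: a=5^-1·(≡2), b=5^1·(≡3) mod 5; (2|5)=-1, (3|5)=-1; (−1)^{-1·1·2}·(-1)^1·(-1)^-1 = +1.
v=11: a=11^1·(≡10), b=11^-1·(≡9) mod 11; (10|11)=-1, (9|11)=+1; (−1)^{1·-1·5}·(-1)^-1·(+1)^1 = +1.
Ram(a, b) = ∅: the form -4290·x² + 4290·y² − z² is isotropic over every ℚ_v, so by Hasse–Minkowski it is isotropic over ℚ.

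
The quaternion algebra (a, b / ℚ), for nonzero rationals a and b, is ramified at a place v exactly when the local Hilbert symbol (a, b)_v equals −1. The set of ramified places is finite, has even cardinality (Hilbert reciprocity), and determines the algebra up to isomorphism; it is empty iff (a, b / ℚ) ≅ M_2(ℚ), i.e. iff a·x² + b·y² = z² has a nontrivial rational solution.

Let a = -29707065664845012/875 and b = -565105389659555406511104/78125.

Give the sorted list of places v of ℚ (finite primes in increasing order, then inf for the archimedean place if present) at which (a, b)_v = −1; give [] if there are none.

Mod squares: a ≡ -1797495, b ≡ -7335995. Check v ∈ {∞, 2, 3, 5, 7, 17, 19, 29, 31, 47, 53}.
v=29: a=29^2·(≡11), b=29^2·(≡10) mod 29; (11|29)=-1, (10|29)=-1; (−1)^{2·2·14}·(-1)^2·(-1)^2 = +1.
v=2: v_2(a)=2, v_2(b)=10; units ≡ 1, 5 (mod 8); ε·ε+αω+βω = 0·0+2·1+10·0 ≡ 0  ⇒  (a,b)_2 = +1.
v=3: a=3^5·(≡1), b=3^6·(≡1) mod 3; (1|3)=+1, (1|3)=+1; (−1)^{5·6·1}·(+1)^6·(+1)^5 = +1.
v=7: a=7^-1·(≡3), b=7^0·(≡5) mod 7; (3|7)=-1, (5|7)=-1; (−1)^{-1·0·3}·(-1)^0·(-1)^-1 = -1.
v=31: a=31^2·(≡20), b=31^3·(≡8) mod 31; (20|31)=+1, (8|31)=+1; (−1)^{2·3·15}·(+1)^3·(+1)^2 = +1.
v=47: a=47^2·(≡46), b=47^3·(≡14) mod 47; (46|47)=-1, (14|47)=+1; (−1)^{2·3·23}·(-1)^3·(+1)^2 = -1.
v=∞: -1797495 < 0 and -7335995 < 0  ⇒  (a,b)_∞ = -1.
v=5: a=5^-3·(≡4), b=5^-7·(≡1) mod 5; (4|5)=+1, (1|5)=+1; (−1)^{-3·-7·2}·(+1)^-7·(+1)^-3 = +1.
v=53: a=53^1·(≡50), b=53^1·(≡31) mod 53; (50|53)=-1, (31|53)=-1; (−1)^{1·1·26}·(-1)^1·(-1)^1 = +1.
v=17: a=17^1·(≡6), b=17^2·(≡13) mod 17; (6|17)=-1, (13|17)=+1; (−1)^{1·2·8}·(-1)^2·(+1)^1 = +1.
v=19: a=19^1·(≡12), b=19^1·(≡15) mod 19; (12|19)=-1, (15|19)=-1; (−1)^{1·1·9}·(-1)^1·(-1)^1 = -1.
Ram(-1797495, -7335995) = {7, 19, 47, ∞}; no ℚ_7-point on the conic.

[7, 19, 47, inf]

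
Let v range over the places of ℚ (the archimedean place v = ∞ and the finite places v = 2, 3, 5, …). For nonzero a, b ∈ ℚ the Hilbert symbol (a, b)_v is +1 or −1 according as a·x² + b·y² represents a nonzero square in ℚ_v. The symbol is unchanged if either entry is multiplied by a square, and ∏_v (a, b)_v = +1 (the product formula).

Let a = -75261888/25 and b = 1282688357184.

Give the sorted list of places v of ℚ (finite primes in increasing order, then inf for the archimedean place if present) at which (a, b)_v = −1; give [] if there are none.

[3, 19]

Mod squares: a ≡ -247, b ≡ 69. Check v ∈ {∞, 2, 3, 5, 13, 19, 23}.
v=2: v_2(a)=6, v_2(b)=6; units ≡ 1, 5 (mod 8); ε·ε+αω+βω = 0·0+6·1+6·0 ≡ 0  ⇒  (a,b)_2 = +1.
v=23: a=23^2·(≡3), b=23^3·(≡16) mod 23; (3|23)=+1, (16|23)=+1; (−1)^{2·3·11}·(+1)^3·(+1)^2 = +1.
v=5: a=5^-2·(≡2), b=5^0·(≡4) mod 5; (2|5)=-1, (4|5)=+1; (−1)^{-2·0·2}·(-1)^0·(+1)^-2 = +1.
v=∞: -247 < 0 and 69 > 0  ⇒  (a,b)_∞ = +1.
v=19: a=19^1·(≡1), b=19^2·(≡14) mod 19; (1|19)=+1, (14|19)=-1; (−1)^{1·2·9}·(+1)^2·(-1)^1 = -1.
v=13: a=13^1·(≡8), b=13^2·(≡10) mod 13; (8|13)=-1, (10|13)=+1; (−1)^{1·2·6}·(-1)^2·(+1)^1 = +1.
v=3: a=3^2·(≡2), b=3^3·(≡2) mod 3; (2|3)=-1, (2|3)=-1; (−1)^{2·3·1}·(-1)^3·(-1)^2 = -1.
(-247, 69 / ℚ) ramifies at {3, 19}: a division algebra.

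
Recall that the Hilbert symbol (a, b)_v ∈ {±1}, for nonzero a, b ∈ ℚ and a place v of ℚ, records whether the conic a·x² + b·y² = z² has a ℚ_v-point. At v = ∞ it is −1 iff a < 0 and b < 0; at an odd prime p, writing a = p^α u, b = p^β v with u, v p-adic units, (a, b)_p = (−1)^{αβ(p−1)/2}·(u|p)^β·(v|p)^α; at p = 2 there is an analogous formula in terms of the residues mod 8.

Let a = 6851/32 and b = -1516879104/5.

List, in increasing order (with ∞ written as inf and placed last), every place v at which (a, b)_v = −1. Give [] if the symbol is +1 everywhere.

Mod squares: a ≡ 13702, b ≡ -175305. Check v ∈ {∞, 2, 3, 5, 13, 17, 29, 31}.
v=31: a=31^1·(≡4), b=31^1·(≡5) mod 31; (4|31)=+1, (5|31)=+1; (−1)^{1·1·15}·(+1)^1·(+1)^1 = -1.
v=∞: 13702 > 0 and -175305 < 0  ⇒  (a,b)_∞ = +1.
v=2: v_2(a)=-5, v_2(b)=8; units ≡ 3, 7 (mod 8); ε·ε+αω+βω = 1·1+-5·0+8·1 ≡ 1  ⇒  (a,b)_2 = -1.
v=17: a=17^1·(≡11), b=17^0·(≡15) mod 17; (11|17)=-1, (15|17)=+1; (−1)^{1·0·8}·(-1)^0·(+1)^1 = +1.
v=29: a=29^0·(≡12), b=29^1·(≡16) mod 29; (12|29)=-1, (16|29)=+1; (−1)^{0·1·14}·(-1)^1·(+1)^0 = -1.
v=3: a=3^0·(≡1), b=3^1·(≡2) mod 3; (1|3)=+1, (2|3)=-1; (−1)^{0·1·1}·(+1)^1·(-1)^0 = +1.
v=13: a=13^1·(≡12), b=13^3·(≡10) mod 13; (12|13)=+1, (10|13)=+1; (−1)^{1·3·6}·(+1)^3·(+1)^1 = +1.
v=5: a=5^0·(≡3), b=5^-1·(≡1) mod 5; (3|5)=-1, (1|5)=+1; (−1)^{0·-1·2}·(-1)^-1·(+1)^0 = -1.
|Ram(13702, -175305)| = 4, even; anisotropic at {2, 5, 29, 31}.

[2, 5, 29, 31]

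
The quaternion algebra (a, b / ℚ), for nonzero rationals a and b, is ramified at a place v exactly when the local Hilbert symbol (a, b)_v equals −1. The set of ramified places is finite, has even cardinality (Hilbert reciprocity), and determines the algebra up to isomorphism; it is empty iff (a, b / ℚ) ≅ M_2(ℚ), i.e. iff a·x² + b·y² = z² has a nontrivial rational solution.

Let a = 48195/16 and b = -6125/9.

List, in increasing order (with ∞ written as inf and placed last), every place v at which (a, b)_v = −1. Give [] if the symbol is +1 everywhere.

(a, b) ≡ (595, -5) mod (ℚ^×)²; places V = {2, 3, 5, 7, 17, ∞}.
(a,b)_5: α=1, u≡4; β=3, v≡4 (mod 5); (4|5)=+1, (4|5)=+1; sign (−1)^0·+1^3·+1^1 = +1.
(a,b)_∞: sgn(595)=+, sgn(-5)=−, so +1.
(a,b)_7: α=1, u≡2; β=2, v≡4 (mod 7); (2|7)=+1, (4|7)=+1; sign (−1)^0·+1^2·+1^1 = +1.
(a,b)_3: α=4, u≡1; β=-2, v≡1 (mod 3); (1|3)=+1, (1|3)=+1; sign (−1)^0·+1^-2·+1^4 = +1.
(a,b)_2: α=-4, β=0; u≡3, v≡3 (mod 8); ε(u)ε(v)=1·1, αω(v)=-4·1, βω(u)=0·1; sum ≡ 1  ⇒  -1.
(a,b)_17: α=1, u≡4; β=0, v≡7 (mod 17); (4|17)=+1, (7|17)=-1; sign (−1)^0·+1^0·-1^1 = -1.
Ram(595, -5) = {2, 17}; no ℚ_2-point on the conic.

[2, 17]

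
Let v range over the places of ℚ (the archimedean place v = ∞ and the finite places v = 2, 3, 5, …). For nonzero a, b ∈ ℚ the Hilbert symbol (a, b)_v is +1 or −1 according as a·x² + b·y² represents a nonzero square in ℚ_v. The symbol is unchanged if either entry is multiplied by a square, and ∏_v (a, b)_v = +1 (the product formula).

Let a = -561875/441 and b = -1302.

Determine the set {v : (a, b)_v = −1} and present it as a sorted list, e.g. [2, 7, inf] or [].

[2, 29, 31, inf]

(a, b) ≡ (-899, -1302) mod (ℚ^×)²; places V = {2, 3, 5, 7, 29, 31, ∞}.
(a,b)_∞: sgn(-899)=−, sgn(-1302)=−, so -1.
(a,b)_7: α=-2, u≡4; β=1, v≡3 (mod 7); (4|7)=+1, (3|7)=-1; sign (−1)^0·+1^1·-1^-2 = +1.
(a,b)_3: α=-2, u≡1; β=1, v≡1 (mod 3); (1|3)=+1, (1|3)=+1; sign (−1)^0·+1^1·+1^-2 = +1.
(a,b)_31: α=1, u≡28; β=1, v≡20 (mod 31); (28|31)=+1, (20|31)=+1; sign (−1)^1·+1^1·+1^1 = -1.
(a,b)_2: α=0, β=1; u≡5, v≡5 (mod 8); ε(u)ε(v)=0·0, αω(v)=0·1, βω(u)=1·1; sum ≡ 1  ⇒  -1.
(a,b)_5: α=4, u≡1; β=0, v≡3 (mod 5); (1|5)=+1, (3|5)=-1; sign (−1)^0·+1^0·-1^4 = +1.
(a,b)_29: α=1, u≡14; β=0, v≡3 (mod 29); (14|29)=-1, (3|29)=-1; sign (−1)^0·-1^0·-1^1 = -1.
|Ram(-899, -1302)| = 4, even; anisotropic at {2, 29, 31, ∞}.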